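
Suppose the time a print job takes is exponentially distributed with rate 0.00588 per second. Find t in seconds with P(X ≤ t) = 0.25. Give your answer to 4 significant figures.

48.93

Set 1 − e^(−λt) = 0.25, so t = −ln(0.75)/λ = 0.28768/0.00588 ≈ 48.9255 seconds.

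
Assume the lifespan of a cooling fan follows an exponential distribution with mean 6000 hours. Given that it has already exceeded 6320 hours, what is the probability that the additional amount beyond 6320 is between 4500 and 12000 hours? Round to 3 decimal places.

0.337

The rate is λ = 1/6000 = 0.000166667 per hour.
Memoryless: the residual past 6320 is again Exp(λ).
P(4500 < residual < 12000) = e^(−λ·4500) − e^(−λ·12000) = 0.47237 − 0.13534 ≈ 0.337.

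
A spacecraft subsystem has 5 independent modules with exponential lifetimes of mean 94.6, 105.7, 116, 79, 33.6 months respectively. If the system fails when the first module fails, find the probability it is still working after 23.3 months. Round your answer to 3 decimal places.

The first failure time is exponential with rate Σλ_i = 1/94.6 + 1/105.7 + 1/116 + 1/79 + 1/33.6 = 0.0710724 per month.
P(min > 23.3) = e^(−0.0710724·23.3) = e^(−1.656) ≈ 0.191.

0.191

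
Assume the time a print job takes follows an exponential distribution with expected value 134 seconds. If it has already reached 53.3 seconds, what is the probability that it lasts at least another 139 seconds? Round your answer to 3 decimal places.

0.354

The rate is λ = 1/134 = 0.00746269 per second.
By the memoryless property, P(X > 53.3+139 | X > 53.3) = P(X > 139).
P(X > 139) = e^(−1.0373) ≈ 0.354.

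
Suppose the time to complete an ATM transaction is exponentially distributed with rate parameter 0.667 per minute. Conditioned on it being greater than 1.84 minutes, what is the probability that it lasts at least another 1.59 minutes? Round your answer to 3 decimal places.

0.346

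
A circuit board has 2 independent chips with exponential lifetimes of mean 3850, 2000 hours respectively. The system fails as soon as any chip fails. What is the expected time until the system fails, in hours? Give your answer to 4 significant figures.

1316

The first failure time is exponential with rate Σλ_i = 1/3850 + 1/2000 = 0.00075974 per hour.
E[min] = 1/Σλ = 1/0.00075974 = 1316.24 hours.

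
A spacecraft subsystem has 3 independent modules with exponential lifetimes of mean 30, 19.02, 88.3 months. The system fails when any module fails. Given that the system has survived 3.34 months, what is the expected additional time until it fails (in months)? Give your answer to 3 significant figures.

First-failure rate Σλ = 1/30 + 1/19.02 + 1/88.3 = 0.0972346.
By memorylessness the expected residual is 1/Σλ = 10.2844 months, regardless of the 3.34 already elapsed.

10.3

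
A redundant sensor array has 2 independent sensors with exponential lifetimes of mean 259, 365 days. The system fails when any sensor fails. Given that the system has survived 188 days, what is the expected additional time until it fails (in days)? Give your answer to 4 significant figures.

151.5

First-failure rate Σλ = 1/259 + 1/365 = 0.00660073.
By memorylessness the expected residual is 1/Σλ = 151.498 days, regardless of the 188 already elapsed.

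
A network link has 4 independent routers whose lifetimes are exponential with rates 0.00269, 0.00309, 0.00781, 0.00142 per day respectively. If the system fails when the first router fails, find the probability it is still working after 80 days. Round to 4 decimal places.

The time to first failure is exponential with rate Σλ = 0.00269 + 0.00309 + 0.00781 + 0.00142 = 0.01501.
P(min > 80) = e^(−0.01501·80) = e^(−1.2008) ≈ 0.3010.

0.3010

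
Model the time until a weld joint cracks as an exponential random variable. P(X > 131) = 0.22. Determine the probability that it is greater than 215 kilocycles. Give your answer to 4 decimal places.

e^(−λ·131) = 0.22 ⇒ λ = −ln(0.22)/131 = 0.0115582.
P(X > 215) = e^(−0.0115582·215) = e^(−2.485) ≈ 0.0833.

0.0833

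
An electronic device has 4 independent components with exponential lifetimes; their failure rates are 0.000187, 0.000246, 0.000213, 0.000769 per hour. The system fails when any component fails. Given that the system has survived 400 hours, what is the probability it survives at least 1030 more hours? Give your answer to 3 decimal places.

0.233

Time to first failure ~ Exp(Σλ) with Σλ = 0.001415.
By memorylessness, P(T > 400+1030 | T > 400) = P(T > 1030) = e^(−0.001415·1030) ≈ 0.233.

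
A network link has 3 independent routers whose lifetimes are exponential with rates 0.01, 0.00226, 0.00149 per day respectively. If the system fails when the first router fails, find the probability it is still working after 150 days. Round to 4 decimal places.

The time to first failure is exponential with rate Σλ = 0.01 + 0.00226 + 0.00149 = 0.01375.
P(min > 150) = e^(−0.01375·150) = e^(−2.0625) ≈ 0.1271.

0.1271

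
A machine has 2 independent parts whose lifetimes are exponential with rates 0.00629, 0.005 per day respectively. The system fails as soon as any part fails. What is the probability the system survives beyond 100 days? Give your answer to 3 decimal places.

0.323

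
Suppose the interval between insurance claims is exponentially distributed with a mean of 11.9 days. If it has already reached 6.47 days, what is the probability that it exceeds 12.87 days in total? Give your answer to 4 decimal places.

The rate is λ = 1/11.9 = 0.0840336 per day.
P(X > s+t | X > s) = e^(−λ(s+t))/e^(−λs) = e^(−λt), independent of s = 6.47.
P(X > 6.4) = e^(−0.53782) ≈ 0.5840.

0.5840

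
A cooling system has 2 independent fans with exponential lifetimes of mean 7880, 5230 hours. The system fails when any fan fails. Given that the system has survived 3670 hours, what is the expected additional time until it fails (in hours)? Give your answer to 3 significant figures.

First-failure rate Σλ = 1/7880 + 1/5230 = 0.000318108.
By memorylessness the expected residual is 1/Σλ = 3143.59 hours, regardless of the 3670 already elapsed.

3140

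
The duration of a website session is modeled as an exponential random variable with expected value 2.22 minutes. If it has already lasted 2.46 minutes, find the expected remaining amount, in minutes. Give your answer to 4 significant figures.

2.220

The rate is λ = 1/2.22 = 0.45045 per minute.
By memorylessness, the remaining amount past any threshold is again Exp(λ) with mean 1/λ = 2.22 minutes.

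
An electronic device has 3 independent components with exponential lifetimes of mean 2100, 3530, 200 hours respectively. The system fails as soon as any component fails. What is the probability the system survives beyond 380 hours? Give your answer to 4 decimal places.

The first failure time is exponential with rate Σλ_i = 1/2100 + 1/3530 + 1/200 = 0.00575948 per hour.
P(min > 380) = e^(−0.00575948·380) = e^(−2.1886) ≈ 0.1121.

0.1121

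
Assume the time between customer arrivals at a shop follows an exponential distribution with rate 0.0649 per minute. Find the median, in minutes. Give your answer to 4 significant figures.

10.68

Set 1 − e^(−λt) = 0.5, so t = −ln(0.5)/λ = 0.69315/0.0649 ≈ 10.6802 minutes.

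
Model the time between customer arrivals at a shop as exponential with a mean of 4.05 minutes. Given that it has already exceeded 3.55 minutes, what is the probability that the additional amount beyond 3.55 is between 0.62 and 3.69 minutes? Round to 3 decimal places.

0.456

The rate is λ = 1/4.05 = 0.246914 per minute.
Memoryless: the residual past 3.55 is again Exp(λ).
P(0.62 < residual < 3.69) = e^(−λ·0.62) − e^(−λ·3.69) = 0.85806 − 0.40208 ≈ 0.456.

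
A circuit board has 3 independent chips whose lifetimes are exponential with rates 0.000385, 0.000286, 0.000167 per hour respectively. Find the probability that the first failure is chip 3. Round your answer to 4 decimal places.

The time to first failure is exponential with rate Σλ = 0.000385 + 0.000286 + 0.000167 = 0.000838.
P(chip 3 first) = λ_3/Σλ = 0.000167/0.000838 ≈ 0.1993.

0.1993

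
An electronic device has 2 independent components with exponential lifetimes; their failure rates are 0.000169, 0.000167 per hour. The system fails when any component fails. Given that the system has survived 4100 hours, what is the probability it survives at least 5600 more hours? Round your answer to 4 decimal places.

0.1523

Time to first failure ~ Exp(Σλ) with Σλ = 0.000336.
By memorylessness, P(T > 4100+5600 | T > 4100) = P(T > 5600) = e^(−0.000336·5600) ≈ 0.1523.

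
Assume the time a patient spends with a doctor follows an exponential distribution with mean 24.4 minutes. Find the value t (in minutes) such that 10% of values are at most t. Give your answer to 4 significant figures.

2.571

The rate is λ = 1/24.4 = 0.0409836 per minute.
Set 1 − e^(−λt) = 0.1, so t = −ln(0.9)/λ = 0.10536/0.0409836 ≈ 2.5708 minutes.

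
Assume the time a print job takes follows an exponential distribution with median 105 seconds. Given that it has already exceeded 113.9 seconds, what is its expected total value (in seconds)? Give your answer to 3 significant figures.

265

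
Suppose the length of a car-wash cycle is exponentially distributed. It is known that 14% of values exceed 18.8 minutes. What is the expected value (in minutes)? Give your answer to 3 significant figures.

e^(−λ·18.8) = 0.14 ⇒ λ = −ln(0.14)/18.8 = 0.10458.
Mean = 1/λ = 9.56201 minutes.

9.56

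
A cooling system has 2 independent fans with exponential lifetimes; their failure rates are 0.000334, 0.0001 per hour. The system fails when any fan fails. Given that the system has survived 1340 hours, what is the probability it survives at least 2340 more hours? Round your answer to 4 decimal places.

0.3622

Time to first failure ~ Exp(Σλ) with Σλ = 0.000434.
By memorylessness, P(T > 1340+2340 | T > 1340) = P(T > 2340) = e^(−0.000434·2340) ≈ 0.3622.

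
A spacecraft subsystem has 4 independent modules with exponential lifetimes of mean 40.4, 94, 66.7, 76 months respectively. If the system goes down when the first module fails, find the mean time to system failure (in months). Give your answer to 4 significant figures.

The first failure time is exponential with rate Σλ_i = 1/40.4 + 1/94 + 1/66.7 + 1/76 = 0.0635412 per month.
E[min] = 1/Σλ = 1/0.0635412 = 15.7378 months.

15.74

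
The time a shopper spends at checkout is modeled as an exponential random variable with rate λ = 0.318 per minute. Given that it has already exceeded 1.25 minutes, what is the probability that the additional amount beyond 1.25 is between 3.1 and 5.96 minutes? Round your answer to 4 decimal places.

0.2229

Memoryless: the residual past 1.25 is again Exp(λ).
P(3.1 < residual < 5.96) = e^(−λ·3.1) − e^(−λ·5.96) = 0.37314 − 0.15028 ≈ 0.2229.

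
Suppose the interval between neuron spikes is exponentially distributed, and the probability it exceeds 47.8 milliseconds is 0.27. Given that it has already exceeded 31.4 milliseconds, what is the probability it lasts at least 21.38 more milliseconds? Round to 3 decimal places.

From e^(−λ·47.8) = 0.27, λ = −ln(0.27)/47.8 = 0.0273919.
Memoryless: P(X > 31.4+21.38 | X > 31.4) = P(X > 21.38) = e^(−0.0273919·21.38) ≈ 0.557.

0.557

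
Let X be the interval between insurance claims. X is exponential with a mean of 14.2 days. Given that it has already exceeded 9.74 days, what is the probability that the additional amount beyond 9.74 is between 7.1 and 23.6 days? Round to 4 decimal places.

The rate is λ = 1/14.2 = 0.0704225 per day.
Memoryless: the residual past 9.74 is again Exp(λ).
P(7.1 < residual < 23.6) = e^(−λ·7.1) − e^(−λ·23.6) = 0.60653 − 0.18976 ≈ 0.4168.

0.4168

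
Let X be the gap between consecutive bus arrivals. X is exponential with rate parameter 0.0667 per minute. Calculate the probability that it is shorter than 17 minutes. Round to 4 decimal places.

P(X ≤ 17) = 1 − e^(−λ·17) = 1 − e^(−1.1339) ≈ 0.6782.

0.6782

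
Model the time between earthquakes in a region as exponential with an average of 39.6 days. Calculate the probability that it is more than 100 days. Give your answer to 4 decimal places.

0.0800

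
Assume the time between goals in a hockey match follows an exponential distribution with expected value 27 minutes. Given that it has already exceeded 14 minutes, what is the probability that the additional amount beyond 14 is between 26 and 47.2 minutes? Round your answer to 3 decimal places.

0.208

The rate is λ = 1/27 = 0.037037 per minute.
Memoryless: the residual past 14 is again Exp(λ).
P(26 < residual < 47.2) = e^(−λ·26) − e^(−λ·47.2) = 0.38176 − 0.17410 ≈ 0.208.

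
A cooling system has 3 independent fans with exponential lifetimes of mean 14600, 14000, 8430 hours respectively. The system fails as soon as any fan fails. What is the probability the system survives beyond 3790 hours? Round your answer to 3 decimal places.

0.375

The first failure time is exponential with rate Σλ_i = 1/14600 + 1/14000 + 1/8430 = 0.000258546 per hour.
P(min > 3790) = e^(−0.000258546·3790) = e^(−0.97989) ≈ 0.375.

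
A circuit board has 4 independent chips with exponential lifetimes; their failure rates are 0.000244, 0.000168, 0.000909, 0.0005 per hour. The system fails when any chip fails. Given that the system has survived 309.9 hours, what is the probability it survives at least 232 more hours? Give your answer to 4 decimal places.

0.6554

Time to first failure ~ Exp(Σλ) with Σλ = 0.001821.
By memorylessness, P(T > 309.9+232 | T > 309.9) = P(T > 232) = e^(−0.001821·232) ≈ 0.6554.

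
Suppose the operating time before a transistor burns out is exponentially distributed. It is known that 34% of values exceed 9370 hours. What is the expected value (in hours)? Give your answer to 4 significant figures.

e^(−λ·9370) = 0.34 ⇒ λ = −ln(0.34)/9370 = 0.000115134.
Mean = 1/λ = 8685.5 hours.

8685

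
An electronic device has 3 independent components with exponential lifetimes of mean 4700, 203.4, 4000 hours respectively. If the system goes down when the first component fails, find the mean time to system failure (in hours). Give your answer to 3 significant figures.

The first failure time is exponential with rate Σλ_i = 1/4700 + 1/203.4 + 1/4000 = 0.00537919 per hour.
E[min] = 1/Σλ = 1/0.00537919 = 185.902 hours.

186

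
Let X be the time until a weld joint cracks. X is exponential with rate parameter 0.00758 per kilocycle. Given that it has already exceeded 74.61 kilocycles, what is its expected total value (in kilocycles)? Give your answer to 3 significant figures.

By memorylessness, E[X | X > 74.61] = 74.61 + 1/λ = 74.61 + 131.926 = 206.536 kilocycles.

207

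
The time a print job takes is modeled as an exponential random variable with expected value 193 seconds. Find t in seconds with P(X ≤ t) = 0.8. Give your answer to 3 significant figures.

311

The rate is λ = 1/193 = 0.00518135 per second.
Set 1 − e^(−λt) = 0.8, so t = −ln(0.2)/λ = 1.6094/0.00518135 ≈ 310.622 seconds.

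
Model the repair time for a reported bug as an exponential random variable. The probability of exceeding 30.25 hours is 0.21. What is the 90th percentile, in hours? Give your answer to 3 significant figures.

44.6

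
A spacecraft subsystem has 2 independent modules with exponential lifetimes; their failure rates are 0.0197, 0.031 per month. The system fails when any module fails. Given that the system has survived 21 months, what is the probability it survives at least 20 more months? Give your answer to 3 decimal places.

0.363

Time to first failure ~ Exp(Σλ) with Σλ = 0.0507.
By memorylessness, P(T > 21+20 | T > 21) = P(T > 20) = e^(−0.0507·20) ≈ 0.363.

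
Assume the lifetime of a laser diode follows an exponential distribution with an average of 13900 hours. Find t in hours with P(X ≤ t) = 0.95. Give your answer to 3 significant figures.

41600

The rate is λ = 1/13900 = 0.0000719424 per hour.
Set 1 − e^(−λt) = 0.95, so t = −ln(0.05)/λ = 2.9957/0.0000719424 ≈ 41640.7 hours.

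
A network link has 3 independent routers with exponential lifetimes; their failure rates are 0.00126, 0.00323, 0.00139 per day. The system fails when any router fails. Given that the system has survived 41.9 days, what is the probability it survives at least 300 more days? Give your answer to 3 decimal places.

0.171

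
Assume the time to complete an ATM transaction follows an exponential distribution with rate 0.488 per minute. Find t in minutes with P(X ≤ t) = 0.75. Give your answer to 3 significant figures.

2.84

Set 1 − e^(−λt) = 0.75, so t = −ln(0.25)/λ = 1.3863/0.488 ≈ 2.84077 minutes.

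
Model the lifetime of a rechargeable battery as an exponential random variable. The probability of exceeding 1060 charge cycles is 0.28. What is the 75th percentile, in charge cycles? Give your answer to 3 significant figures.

1150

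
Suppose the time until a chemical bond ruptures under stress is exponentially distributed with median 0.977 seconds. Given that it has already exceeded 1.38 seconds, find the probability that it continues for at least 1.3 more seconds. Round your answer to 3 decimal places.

0.398

For an exponential, median = ln(2)/λ, so λ = ln 2 / 0.977 = 0.709465 per second.
The exponential is memoryless, so the remaining time is again Exp(λ): the condition X > 1.38 is irrelevant.
P(X > 1.3) = e^(−0.9223) ≈ 0.398.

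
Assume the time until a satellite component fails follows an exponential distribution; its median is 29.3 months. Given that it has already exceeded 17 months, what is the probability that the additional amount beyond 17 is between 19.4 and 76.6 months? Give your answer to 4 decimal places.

For an exponential, median = ln(2)/λ, so λ = ln 2 / 29.3 = 0.0236569 per month.
Memoryless: the residual past 17 is again Exp(λ).
P(19.4 < residual < 76.6) = e^(−λ·19.4) − e^(−λ·76.6) = 0.63195 − 0.16331 ≈ 0.4686.

0.4686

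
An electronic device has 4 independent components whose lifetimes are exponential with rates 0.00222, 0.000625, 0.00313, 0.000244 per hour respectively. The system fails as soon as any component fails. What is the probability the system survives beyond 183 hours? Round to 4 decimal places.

0.3204

The time to first failure is exponential with rate Σλ = 0.00222 + 0.000625 + 0.00313 + 0.000244 = 0.006219.
P(min > 183) = e^(−0.006219·183) = e^(−1.1381) ≈ 0.3204.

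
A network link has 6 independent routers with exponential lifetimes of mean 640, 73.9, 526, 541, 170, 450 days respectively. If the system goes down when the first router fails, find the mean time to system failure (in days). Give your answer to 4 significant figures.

The first failure time is exponential with rate Σλ_i = 1/640 + 1/73.9 + 1/526 + 1/541 + 1/170 + 1/450 = 0.0269484 per day.
E[min] = 1/Σλ = 1/0.0269484 = 37.1079 days.

37.11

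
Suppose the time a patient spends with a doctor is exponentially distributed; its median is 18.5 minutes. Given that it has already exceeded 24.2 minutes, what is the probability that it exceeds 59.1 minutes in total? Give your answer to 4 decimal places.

For an exponential, median = ln(2)/λ, so λ = ln 2 / 18.5 = 0.0374674 per minute.
By the memoryless property, P(X > 24.2+34.9 | X > 24.2) = P(X > 34.9).
P(X > 34.9) = e^(−1.3076) ≈ 0.2705.

0.2705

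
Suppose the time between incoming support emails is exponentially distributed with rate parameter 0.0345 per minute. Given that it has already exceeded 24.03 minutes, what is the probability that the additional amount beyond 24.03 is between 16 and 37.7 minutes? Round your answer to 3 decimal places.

0.303

Memoryless: the residual past 24.03 is again Exp(λ).
P(16 < residual < 37.7) = e^(−λ·16) − e^(−λ·37.7) = 0.57580 − 0.27235 ≈ 0.303.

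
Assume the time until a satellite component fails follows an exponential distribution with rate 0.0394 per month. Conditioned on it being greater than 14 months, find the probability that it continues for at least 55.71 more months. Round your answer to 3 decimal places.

0.111

By the memoryless property, P(X > 14+55.71 | X > 14) = P(X > 55.71).
P(X > 55.71) = e^(−2.195) ≈ 0.111.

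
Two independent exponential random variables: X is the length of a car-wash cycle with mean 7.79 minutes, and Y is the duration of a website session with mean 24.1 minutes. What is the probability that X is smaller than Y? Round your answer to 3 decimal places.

0.756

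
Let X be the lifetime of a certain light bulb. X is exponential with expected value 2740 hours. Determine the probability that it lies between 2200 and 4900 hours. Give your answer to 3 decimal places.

0.281

The rate is λ = 1/2740 = 0.000364964 per hour.
P(2200 < X < 4900) = e^(−λ·2200) − e^(−λ·4900) = 0.44802 − 0.16724 ≈ 0.281.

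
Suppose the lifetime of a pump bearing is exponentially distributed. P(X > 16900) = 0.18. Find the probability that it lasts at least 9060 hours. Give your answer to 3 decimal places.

0.399

e^(−λ·16900) = 0.18 ⇒ λ = −ln(0.18)/16900 = 0.000101467.
P(X > 9060) = e^(−0.000101467·9060) = e^(−0.91929) ≈ 0.399.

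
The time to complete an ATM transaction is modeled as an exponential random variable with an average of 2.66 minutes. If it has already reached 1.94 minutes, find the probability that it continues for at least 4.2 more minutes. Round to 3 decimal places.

The rate is λ = 1/2.66 = 0.37594 per minute.
By the memoryless property, P(X > 1.94+4.2 | X > 1.94) = P(X > 4.2).
P(X > 4.2) = e^(−1.5789) ≈ 0.206.

0.206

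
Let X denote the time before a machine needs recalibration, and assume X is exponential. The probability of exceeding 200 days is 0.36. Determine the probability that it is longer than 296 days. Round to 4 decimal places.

e^(−λ·200) = 0.36 ⇒ λ = −ln(0.36)/200 = 0.00510826.
P(X > 296) = e^(−0.00510826·296) = e^(−1.512) ≈ 0.2205.

0.2205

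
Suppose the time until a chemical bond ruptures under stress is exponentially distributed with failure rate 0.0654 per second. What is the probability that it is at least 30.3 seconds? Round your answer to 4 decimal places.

0.1378

P(X > 30.3) = e^(−λ·30.3) = e^(−1.9816) ≈ 0.1378.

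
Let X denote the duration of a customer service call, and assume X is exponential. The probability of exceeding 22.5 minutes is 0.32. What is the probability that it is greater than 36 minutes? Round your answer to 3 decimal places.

0.162

e^(−λ·22.5) = 0.32 ⇒ λ = −ln(0.32)/22.5 = 0.0506415.
P(X > 36) = e^(−0.0506415·36) = e^(−1.8231) ≈ 0.162.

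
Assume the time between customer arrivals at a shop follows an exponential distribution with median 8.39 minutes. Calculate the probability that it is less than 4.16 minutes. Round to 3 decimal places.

0.291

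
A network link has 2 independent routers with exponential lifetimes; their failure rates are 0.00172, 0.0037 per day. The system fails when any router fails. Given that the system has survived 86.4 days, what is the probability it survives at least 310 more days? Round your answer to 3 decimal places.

0.186

Time to first failure ~ Exp(Σλ) with Σλ = 0.00542.
By memorylessness, P(T > 86.4+310 | T > 86.4) = P(T > 310) = e^(−0.00542·310) ≈ 0.186.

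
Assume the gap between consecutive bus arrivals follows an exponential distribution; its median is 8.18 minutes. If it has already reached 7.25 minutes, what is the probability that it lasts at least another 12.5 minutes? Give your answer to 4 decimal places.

0.3467

For an exponential, median = ln(2)/λ, so λ = ln 2 / 8.18 = 0.0847368 per minute.
The exponential is memoryless, so the remaining time is again Exp(λ): the condition X > 7.25 is irrelevant.
P(X > 12.5) = e^(−1.0592) ≈ 0.3467.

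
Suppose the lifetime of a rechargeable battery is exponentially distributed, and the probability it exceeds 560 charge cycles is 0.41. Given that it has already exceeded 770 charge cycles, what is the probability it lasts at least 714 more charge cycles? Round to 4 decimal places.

From e^(−λ·560) = 0.41, λ = −ln(0.41)/560 = 0.00159214.
Memoryless: P(X > 770+714 | X > 770) = P(X > 714) = e^(−0.00159214·714) ≈ 0.3208.

0.3208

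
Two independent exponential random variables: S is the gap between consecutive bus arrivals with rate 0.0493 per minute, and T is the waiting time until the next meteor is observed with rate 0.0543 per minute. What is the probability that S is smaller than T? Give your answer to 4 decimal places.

λ_1 = 0.0493, λ_2 = 0.0543.
For independent exponentials, P(S < T) = λ_1/(λ_1+λ_2) = 0.0493/0.1036 ≈ 0.4759.

0.4759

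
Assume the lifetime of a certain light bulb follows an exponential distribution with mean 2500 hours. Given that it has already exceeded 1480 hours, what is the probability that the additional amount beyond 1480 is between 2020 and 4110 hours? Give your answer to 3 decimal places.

The rate is λ = 1/2500 = 0.0004 per hour.
Memoryless: the residual past 1480 is again Exp(λ).
P(2020 < residual < 4110) = e^(−λ·2020) − e^(−λ·4110) = 0.44575 − 0.19321 ≈ 0.253.

0.253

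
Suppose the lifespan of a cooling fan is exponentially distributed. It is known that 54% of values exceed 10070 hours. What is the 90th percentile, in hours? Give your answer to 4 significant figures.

37630

e^(−λ·10070) = 0.54 ⇒ λ = −ln(0.54)/10070 = 0.0000611903.
90th percentile: 1 − e^(−λt) = 0.9, t = −ln(0.1)/λ = 37629.9 hours.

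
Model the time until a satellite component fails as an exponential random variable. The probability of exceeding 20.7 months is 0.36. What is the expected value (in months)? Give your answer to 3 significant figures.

e^(−λ·20.7) = 0.36 ⇒ λ = −ln(0.36)/20.7 = 0.0493551.
Mean = 1/λ = 20.2613 months.

20.3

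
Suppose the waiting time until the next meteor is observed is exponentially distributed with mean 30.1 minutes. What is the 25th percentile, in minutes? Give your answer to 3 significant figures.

8.66

The rate is λ = 1/30.1 = 0.0332226 per minute.
Set 1 − e^(−λt) = 0.25, so t = −ln(0.75)/λ = 0.28768/0.0332226 ≈ 8.65923 minutes.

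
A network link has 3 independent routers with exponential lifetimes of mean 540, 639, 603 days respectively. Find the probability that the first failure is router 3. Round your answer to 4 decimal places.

0.3268

Rates: λ_i = 1/mean_i → 0.00185185, 0.00156495, 0.00165837; Σλ = 0.00507517.
P(router 3 first) = λ_3/Σλ = 0.00165837/0.00507517 ≈ 0.3268.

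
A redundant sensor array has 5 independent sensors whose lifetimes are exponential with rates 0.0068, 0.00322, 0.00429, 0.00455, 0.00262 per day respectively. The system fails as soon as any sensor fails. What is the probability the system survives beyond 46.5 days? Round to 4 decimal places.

0.3683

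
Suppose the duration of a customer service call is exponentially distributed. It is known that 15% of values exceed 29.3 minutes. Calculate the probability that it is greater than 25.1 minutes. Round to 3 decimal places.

0.197

e^(−λ·29.3) = 0.15 ⇒ λ = −ln(0.15)/29.3 = 0.0647481.
P(X > 25.1) = e^(−0.0647481·25.1) = e^(−1.6252) ≈ 0.197.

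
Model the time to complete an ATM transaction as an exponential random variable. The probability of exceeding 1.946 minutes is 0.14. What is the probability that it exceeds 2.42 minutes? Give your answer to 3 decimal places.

0.087

e^(−λ·1.946) = 0.14 ⇒ λ = −ln(0.14)/1.946 = 1.01034.
P(X > 2.42) = e^(−1.01034·2.42) = e^(−2.445) ≈ 0.087.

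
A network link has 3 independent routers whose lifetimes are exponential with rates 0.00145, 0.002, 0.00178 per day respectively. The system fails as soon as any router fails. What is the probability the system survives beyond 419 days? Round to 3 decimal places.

0.112

The time to first failure is exponential with rate Σλ = 0.00145 + 0.002 + 0.00178 = 0.00523.
P(min > 419) = e^(−0.00523·419) = e^(−2.1914) ≈ 0.112.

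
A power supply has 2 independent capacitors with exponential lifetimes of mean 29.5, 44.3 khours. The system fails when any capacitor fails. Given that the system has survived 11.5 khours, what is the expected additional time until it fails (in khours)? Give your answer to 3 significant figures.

First-failure rate Σλ = 1/29.5 + 1/44.3 = 0.0564717.
By memorylessness the expected residual is 1/Σλ = 17.708 khours, regardless of the 11.5 already elapsed.

17.7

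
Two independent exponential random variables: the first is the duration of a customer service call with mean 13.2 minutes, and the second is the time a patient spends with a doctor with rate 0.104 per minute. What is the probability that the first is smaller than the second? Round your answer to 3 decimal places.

λ_1 = 1/13.2 = 0.0757576, λ_2 = 0.104.
For independent exponentials, P(the first < the second) = λ_1/(λ_1+λ_2) = 0.0757576/0.179758 ≈ 0.421.

0.421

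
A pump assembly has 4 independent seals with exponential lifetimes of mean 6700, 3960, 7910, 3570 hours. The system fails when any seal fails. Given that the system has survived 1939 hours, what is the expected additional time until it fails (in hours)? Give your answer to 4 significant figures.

First-failure rate Σλ = 1/6700 + 1/3960 + 1/7910 + 1/3570 = 0.000808313.
By memorylessness the expected residual is 1/Σλ = 1237.14 hours, regardless of the 1939 already elapsed.

1237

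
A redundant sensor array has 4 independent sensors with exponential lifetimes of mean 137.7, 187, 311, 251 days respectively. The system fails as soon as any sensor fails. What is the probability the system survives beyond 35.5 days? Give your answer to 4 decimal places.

0.4950

The first failure time is exponential with rate Σλ_i = 1/137.7 + 1/187 + 1/311 + 1/251 = 0.0198093 per day.
P(min > 35.5) = e^(−0.0198093·35.5) = e^(−0.70323) ≈ 0.4950.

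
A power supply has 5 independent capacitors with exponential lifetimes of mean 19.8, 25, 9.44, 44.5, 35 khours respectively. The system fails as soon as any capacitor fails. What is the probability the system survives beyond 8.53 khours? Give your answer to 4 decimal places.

The first failure time is exponential with rate Σλ_i = 1/19.8 + 1/25 + 1/9.44 + 1/44.5 + 1/35 = 0.247481 per khour.
P(min > 8.53) = e^(−0.247481·8.53) = e^(−2.111) ≈ 0.1211.

0.1211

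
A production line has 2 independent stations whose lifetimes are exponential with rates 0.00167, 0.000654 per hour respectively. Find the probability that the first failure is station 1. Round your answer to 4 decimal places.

The time to first failure is exponential with rate Σλ = 0.00167 + 0.000654 = 0.002324.
P(station 1 first) = λ_1/Σλ = 0.00167/0.002324 ≈ 0.7186.

0.7186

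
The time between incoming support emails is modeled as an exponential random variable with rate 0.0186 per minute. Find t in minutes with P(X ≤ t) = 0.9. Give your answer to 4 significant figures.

Set 1 − e^(−λt) = 0.9, so t = −ln(0.1)/λ = 2.3026/0.0186 ≈ 123.795 minutes.

123.8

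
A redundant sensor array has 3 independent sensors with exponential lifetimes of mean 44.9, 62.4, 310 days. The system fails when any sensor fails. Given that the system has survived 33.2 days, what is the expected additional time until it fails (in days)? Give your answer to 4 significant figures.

First-failure rate Σλ = 1/44.9 + 1/62.4 + 1/310 = 0.0415232.
By memorylessness the expected residual is 1/Σλ = 24.0829 days, regardless of the 33.2 already elapsed.

24.08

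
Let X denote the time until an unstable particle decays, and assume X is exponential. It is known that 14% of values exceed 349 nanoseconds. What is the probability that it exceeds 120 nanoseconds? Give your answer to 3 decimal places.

e^(−λ·349) = 0.14 ⇒ λ = −ln(0.14)/349 = 0.00563356.
P(X > 120) = e^(−0.00563356·120) = e^(−0.67603) ≈ 0.509.

0.509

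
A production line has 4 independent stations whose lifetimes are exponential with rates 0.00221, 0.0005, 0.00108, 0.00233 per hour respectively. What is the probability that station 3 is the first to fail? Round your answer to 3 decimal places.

0.176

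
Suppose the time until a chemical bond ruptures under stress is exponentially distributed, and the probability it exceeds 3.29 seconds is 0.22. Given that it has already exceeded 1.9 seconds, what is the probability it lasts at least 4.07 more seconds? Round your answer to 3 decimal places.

0.154

From e^(−λ·3.29) = 0.22, λ = −ln(0.22)/3.29 = 0.460221.
Memoryless: P(X > 1.9+4.07 | X > 1.9) = P(X > 4.07) = e^(−0.460221·4.07) ≈ 0.154.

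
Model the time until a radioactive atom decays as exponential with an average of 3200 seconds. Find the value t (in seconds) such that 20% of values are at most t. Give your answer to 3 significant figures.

The rate is λ = 1/3200 = 0.0003125 per second.
Set 1 − e^(−λt) = 0.2, so t = −ln(0.8)/λ = 0.22314/0.0003125 ≈ 714.059 seconds.

714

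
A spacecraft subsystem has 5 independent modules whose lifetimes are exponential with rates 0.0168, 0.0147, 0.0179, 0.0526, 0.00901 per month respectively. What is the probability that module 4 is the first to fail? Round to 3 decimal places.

0.474

The time to first failure is exponential with rate Σλ = 0.0168 + 0.0147 + 0.0179 + 0.0526 + 0.00901 = 0.11101.
P(module 4 first) = λ_4/Σλ = 0.0526/0.11101 ≈ 0.474.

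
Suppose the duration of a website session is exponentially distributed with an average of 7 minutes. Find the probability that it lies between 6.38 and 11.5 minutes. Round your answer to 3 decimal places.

The rate is λ = 1/7 = 0.142857 per minute.
P(6.38 < X < 11.5) = e^(−λ·6.38) − e^(−λ·11.5) = 0.40195 − 0.19343 ≈ 0.209.

0.209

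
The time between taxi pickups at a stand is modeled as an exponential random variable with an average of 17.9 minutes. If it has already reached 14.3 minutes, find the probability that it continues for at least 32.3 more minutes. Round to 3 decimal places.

0.165

The rate is λ = 1/17.9 = 0.0558659 per minute.
The exponential is memoryless, so the remaining time is again Exp(λ): the condition X > 14.3 is irrelevant.
P(X > 32.3) = e^(−1.8045) ≈ 0.165.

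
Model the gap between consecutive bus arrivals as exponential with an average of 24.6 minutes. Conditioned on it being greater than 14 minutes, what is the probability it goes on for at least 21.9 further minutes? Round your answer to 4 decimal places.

0.4106

The rate is λ = 1/24.6 = 0.0406504 per minute.
The exponential is memoryless, so the remaining time is again Exp(λ): the condition X > 14 is irrelevant.
P(X > 21.9) = e^(−0.89024) ≈ 0.4106.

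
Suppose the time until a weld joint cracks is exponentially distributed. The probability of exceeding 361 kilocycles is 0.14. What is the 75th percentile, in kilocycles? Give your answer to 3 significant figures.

255

e^(−λ·361) = 0.14 ⇒ λ = −ln(0.14)/361 = 0.0054463.
75th percentile: 1 − e^(−λt) = 0.75, t = −ln(0.25)/λ = 254.539 kilocycles.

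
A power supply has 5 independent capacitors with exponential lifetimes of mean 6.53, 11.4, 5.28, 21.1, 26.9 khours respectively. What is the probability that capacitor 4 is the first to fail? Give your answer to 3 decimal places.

0.092

Rates: λ_i = 1/mean_i → 0.153139, 0.0877193, 0.189394, 0.0473934, 0.0371747; Σλ = 0.514821.
P(capacitor 4 first) = λ_4/Σλ = 0.0473934/0.514821 ≈ 0.092.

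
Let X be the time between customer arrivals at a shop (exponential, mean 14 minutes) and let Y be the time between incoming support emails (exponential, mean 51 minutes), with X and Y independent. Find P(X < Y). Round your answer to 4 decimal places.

0.7846

λ_1 = 1/14 = 0.0714286, λ_2 = 1/51 = 0.0196078.
For independent exponentials, P(X < Y) = λ_1/(λ_1+λ_2) = 0.0714286/0.0910364 ≈ 0.7846.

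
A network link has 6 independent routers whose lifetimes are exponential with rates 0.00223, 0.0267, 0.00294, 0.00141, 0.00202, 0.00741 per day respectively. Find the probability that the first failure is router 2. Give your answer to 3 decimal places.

The time to first failure is exponential with rate Σλ = 0.00223 + 0.0267 + 0.00294 + 0.00141 + 0.00202 + 0.00741 = 0.04271.
P(router 2 first) = λ_2/Σλ = 0.0267/0.04271 ≈ 0.625.

0.625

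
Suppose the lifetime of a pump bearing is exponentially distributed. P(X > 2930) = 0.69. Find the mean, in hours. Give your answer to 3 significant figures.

7900

e^(−λ·2930) = 0.69 ⇒ λ = −ln(0.69)/2930 = 0.000126643.
Mean = 1/λ = 7896.22 hours.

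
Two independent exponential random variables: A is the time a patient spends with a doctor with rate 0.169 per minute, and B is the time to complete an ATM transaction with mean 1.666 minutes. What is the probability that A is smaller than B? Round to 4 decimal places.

λ_1 = 0.169, λ_2 = 1/1.666 = 0.60024.
For independent exponentials, P(A < B) = λ_1/(λ_1+λ_2) = 0.169/0.76924 ≈ 0.2197.

0.2197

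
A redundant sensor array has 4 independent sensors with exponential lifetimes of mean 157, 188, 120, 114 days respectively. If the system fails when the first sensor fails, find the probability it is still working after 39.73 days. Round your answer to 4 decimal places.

0.3185

The first failure time is exponential with rate Σλ_i = 1/157 + 1/188 + 1/120 + 1/114 = 0.0287938 per day.
P(min > 39.73) = e^(−0.0287938·39.73) = e^(−1.144) ≈ 0.3185.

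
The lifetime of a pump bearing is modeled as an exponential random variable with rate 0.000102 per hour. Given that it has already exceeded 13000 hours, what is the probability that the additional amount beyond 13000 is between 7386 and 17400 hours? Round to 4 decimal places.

0.3013

Memoryless: the residual past 13000 is again Exp(λ).
P(7386 < residual < 17400) = e^(−λ·7386) − e^(−λ·17400) = 0.47078 − 0.16952 ≈ 0.3013.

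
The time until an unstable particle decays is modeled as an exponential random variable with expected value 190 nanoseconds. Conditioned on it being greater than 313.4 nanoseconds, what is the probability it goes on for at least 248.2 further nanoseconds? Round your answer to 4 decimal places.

0.2708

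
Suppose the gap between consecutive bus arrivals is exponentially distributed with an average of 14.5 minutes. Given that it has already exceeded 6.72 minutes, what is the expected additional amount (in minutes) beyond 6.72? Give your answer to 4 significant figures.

The rate is λ = 1/14.5 = 0.0689655 per minute.
By memorylessness, the remaining amount past any threshold is again Exp(λ) with mean 1/λ = 14.5 minutes.

14.50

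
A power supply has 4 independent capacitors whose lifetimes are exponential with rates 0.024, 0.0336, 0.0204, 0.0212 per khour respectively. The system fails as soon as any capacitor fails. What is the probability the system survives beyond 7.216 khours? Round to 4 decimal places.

0.4888

The time to first failure is exponential with rate Σλ = 0.024 + 0.0336 + 0.0204 + 0.0212 = 0.0992.
P(min > 7.216) = e^(−0.0992·7.216) = e^(−0.71583) ≈ 0.4888.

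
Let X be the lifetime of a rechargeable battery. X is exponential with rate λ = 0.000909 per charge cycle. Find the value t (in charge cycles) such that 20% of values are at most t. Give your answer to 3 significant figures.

Set 1 − e^(−λt) = 0.2, so t = −ln(0.8)/λ = 0.22314/0.000909 ≈ 245.482 charge cycles.

245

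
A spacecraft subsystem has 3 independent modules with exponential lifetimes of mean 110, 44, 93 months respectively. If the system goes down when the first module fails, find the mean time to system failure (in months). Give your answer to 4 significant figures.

The first failure time is exponential with rate Σλ_i = 1/110 + 1/44 + 1/93 = 0.0425709 per month.
E[min] = 1/Σλ = 1/0.0425709 = 23.4902 months.

23.49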